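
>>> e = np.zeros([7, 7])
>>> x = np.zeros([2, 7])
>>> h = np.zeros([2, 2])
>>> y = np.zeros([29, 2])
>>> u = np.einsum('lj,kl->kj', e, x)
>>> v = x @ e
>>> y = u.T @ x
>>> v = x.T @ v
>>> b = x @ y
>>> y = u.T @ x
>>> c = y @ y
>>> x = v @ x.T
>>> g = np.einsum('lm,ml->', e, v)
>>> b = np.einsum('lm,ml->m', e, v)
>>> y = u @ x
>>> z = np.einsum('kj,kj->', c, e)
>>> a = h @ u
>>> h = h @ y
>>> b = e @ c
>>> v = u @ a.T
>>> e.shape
(7, 7)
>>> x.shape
(7, 2)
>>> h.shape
(2, 2)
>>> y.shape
(2, 2)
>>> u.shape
(2, 7)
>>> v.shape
(2, 2)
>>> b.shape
(7, 7)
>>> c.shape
(7, 7)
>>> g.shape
()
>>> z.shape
()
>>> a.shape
(2, 7)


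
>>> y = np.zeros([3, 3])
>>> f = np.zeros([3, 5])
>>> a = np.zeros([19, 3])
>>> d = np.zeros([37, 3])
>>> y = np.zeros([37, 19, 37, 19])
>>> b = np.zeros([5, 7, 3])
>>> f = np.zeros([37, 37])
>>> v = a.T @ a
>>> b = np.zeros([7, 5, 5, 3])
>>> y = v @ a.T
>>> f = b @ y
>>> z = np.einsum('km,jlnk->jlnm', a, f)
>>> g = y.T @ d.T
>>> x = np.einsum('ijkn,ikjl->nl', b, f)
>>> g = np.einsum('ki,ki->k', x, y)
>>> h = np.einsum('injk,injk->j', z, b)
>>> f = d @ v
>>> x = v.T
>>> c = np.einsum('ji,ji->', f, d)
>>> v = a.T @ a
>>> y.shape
(3, 19)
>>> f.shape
(37, 3)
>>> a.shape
(19, 3)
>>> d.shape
(37, 3)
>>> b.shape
(7, 5, 5, 3)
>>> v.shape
(3, 3)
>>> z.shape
(7, 5, 5, 3)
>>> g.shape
(3,)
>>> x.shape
(3, 3)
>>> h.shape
(5,)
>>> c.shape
()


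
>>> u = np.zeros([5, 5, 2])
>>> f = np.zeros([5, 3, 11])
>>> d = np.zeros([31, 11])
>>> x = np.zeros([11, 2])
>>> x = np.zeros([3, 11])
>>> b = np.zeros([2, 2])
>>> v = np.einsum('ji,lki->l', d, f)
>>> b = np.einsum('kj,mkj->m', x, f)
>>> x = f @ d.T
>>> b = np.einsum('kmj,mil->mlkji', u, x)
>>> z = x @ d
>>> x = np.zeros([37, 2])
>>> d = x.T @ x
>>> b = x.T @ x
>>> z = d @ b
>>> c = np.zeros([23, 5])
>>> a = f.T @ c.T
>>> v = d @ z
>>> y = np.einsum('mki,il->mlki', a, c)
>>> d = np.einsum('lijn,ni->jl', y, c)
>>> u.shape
(5, 5, 2)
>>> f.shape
(5, 3, 11)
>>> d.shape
(3, 11)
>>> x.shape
(37, 2)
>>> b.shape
(2, 2)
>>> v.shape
(2, 2)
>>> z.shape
(2, 2)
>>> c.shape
(23, 5)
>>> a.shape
(11, 3, 23)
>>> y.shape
(11, 5, 3, 23)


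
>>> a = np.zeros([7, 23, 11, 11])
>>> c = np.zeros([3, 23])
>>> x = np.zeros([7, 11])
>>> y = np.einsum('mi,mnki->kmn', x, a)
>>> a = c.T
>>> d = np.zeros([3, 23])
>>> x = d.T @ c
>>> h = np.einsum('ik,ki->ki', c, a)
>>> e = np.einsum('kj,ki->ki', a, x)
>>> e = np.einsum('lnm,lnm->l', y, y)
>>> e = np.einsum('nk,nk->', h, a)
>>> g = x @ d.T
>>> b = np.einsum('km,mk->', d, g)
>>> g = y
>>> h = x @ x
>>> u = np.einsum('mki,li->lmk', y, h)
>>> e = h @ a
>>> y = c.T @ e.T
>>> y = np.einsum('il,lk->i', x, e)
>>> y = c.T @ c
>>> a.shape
(23, 3)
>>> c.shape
(3, 23)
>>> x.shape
(23, 23)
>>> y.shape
(23, 23)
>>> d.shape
(3, 23)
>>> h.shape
(23, 23)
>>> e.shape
(23, 3)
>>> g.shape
(11, 7, 23)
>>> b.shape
()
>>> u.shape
(23, 11, 7)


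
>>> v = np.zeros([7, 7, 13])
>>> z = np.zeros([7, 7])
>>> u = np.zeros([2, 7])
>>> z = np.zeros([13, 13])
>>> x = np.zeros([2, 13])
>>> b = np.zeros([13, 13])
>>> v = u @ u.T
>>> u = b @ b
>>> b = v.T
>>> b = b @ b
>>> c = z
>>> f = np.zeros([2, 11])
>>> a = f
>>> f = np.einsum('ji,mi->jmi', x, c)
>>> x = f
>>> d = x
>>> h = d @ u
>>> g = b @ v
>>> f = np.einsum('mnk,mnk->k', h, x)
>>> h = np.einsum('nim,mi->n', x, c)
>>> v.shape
(2, 2)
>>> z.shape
(13, 13)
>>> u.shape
(13, 13)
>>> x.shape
(2, 13, 13)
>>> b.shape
(2, 2)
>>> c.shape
(13, 13)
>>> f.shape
(13,)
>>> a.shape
(2, 11)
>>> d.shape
(2, 13, 13)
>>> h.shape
(2,)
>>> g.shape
(2, 2)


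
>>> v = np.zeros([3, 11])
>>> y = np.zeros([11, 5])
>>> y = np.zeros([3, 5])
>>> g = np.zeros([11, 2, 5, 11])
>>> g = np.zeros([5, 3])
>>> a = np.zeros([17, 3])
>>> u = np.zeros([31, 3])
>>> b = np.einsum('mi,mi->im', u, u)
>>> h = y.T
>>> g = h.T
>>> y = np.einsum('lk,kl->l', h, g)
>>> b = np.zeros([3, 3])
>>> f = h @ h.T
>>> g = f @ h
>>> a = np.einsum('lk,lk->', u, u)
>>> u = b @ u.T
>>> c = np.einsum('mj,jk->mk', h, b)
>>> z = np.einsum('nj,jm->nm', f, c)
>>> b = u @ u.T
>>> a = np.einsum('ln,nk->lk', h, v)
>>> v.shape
(3, 11)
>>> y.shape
(5,)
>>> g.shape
(5, 3)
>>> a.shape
(5, 11)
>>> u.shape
(3, 31)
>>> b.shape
(3, 3)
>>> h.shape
(5, 3)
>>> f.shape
(5, 5)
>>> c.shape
(5, 3)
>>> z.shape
(5, 3)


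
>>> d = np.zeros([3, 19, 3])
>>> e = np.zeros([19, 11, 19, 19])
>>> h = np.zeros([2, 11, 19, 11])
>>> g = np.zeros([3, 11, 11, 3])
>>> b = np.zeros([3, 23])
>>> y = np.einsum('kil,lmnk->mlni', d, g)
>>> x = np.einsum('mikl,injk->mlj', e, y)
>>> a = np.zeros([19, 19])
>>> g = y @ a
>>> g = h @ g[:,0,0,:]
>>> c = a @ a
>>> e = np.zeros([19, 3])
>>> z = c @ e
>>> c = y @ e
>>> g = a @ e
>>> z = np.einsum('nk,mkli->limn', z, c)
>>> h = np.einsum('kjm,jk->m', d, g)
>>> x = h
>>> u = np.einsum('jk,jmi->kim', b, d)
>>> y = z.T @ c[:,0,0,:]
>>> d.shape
(3, 19, 3)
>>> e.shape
(19, 3)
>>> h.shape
(3,)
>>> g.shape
(19, 3)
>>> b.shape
(3, 23)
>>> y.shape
(19, 11, 3, 3)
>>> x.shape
(3,)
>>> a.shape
(19, 19)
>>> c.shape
(11, 3, 11, 3)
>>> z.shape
(11, 3, 11, 19)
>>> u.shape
(23, 3, 19)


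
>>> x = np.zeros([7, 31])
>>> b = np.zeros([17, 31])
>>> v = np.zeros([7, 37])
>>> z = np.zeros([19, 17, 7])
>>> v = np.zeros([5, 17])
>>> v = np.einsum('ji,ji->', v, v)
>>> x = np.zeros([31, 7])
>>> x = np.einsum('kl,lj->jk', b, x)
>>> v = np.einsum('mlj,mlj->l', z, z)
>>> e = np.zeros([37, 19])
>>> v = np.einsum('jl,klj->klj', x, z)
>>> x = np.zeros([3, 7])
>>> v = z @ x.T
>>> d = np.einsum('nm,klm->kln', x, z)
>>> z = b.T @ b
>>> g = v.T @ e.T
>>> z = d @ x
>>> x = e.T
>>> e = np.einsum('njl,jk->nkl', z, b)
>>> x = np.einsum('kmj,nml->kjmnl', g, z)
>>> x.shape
(3, 37, 17, 19, 7)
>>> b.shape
(17, 31)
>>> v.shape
(19, 17, 3)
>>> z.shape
(19, 17, 7)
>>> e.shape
(19, 31, 7)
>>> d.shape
(19, 17, 3)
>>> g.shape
(3, 17, 37)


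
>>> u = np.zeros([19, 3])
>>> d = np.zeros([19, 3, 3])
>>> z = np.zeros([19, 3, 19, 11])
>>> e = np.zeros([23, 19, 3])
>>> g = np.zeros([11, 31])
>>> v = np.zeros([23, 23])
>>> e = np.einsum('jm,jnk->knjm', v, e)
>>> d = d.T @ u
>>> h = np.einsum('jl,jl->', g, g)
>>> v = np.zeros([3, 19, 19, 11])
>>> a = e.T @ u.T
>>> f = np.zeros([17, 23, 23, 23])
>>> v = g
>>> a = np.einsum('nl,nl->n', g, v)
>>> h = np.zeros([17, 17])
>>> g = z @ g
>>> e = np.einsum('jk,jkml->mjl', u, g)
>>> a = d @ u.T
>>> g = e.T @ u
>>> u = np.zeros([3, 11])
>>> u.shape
(3, 11)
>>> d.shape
(3, 3, 3)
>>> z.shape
(19, 3, 19, 11)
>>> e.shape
(19, 19, 31)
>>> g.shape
(31, 19, 3)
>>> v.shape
(11, 31)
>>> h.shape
(17, 17)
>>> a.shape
(3, 3, 19)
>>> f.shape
(17, 23, 23, 23)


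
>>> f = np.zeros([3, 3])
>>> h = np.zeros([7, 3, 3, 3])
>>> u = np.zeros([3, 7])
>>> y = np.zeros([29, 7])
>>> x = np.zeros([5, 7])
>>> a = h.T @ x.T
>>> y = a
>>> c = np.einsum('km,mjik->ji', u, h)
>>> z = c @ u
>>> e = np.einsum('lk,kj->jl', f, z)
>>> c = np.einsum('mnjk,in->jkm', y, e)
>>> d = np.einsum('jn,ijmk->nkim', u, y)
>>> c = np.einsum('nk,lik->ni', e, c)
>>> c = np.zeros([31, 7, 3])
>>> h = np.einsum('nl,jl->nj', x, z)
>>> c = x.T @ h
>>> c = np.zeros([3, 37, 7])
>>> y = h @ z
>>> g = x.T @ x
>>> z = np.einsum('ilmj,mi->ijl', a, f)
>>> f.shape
(3, 3)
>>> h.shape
(5, 3)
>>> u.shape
(3, 7)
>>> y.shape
(5, 7)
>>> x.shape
(5, 7)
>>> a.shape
(3, 3, 3, 5)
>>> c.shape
(3, 37, 7)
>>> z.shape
(3, 5, 3)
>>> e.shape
(7, 3)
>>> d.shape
(7, 5, 3, 3)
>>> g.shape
(7, 7)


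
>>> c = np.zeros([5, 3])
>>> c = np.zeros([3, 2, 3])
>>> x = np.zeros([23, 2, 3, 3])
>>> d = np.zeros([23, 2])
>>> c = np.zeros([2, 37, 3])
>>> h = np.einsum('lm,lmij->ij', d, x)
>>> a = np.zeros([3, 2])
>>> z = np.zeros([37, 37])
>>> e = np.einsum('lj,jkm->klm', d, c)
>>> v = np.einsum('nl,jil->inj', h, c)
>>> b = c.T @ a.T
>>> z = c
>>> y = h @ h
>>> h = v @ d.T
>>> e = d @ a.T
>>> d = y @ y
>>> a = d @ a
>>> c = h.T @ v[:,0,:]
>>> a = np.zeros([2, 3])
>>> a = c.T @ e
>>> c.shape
(23, 3, 2)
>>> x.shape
(23, 2, 3, 3)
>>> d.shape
(3, 3)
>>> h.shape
(37, 3, 23)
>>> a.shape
(2, 3, 3)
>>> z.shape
(2, 37, 3)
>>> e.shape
(23, 3)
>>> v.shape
(37, 3, 2)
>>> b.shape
(3, 37, 3)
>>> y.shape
(3, 3)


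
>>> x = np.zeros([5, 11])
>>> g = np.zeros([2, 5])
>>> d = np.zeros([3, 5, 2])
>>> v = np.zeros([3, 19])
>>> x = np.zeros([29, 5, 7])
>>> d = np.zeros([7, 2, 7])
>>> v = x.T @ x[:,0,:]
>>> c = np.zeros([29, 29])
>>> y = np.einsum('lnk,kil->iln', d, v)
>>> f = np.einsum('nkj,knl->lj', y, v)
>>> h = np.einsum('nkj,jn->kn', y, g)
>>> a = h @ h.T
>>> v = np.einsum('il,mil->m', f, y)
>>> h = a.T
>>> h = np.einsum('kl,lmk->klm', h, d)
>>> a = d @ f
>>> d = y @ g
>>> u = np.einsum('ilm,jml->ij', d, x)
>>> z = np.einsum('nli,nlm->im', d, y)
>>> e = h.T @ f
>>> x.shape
(29, 5, 7)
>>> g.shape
(2, 5)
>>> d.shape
(5, 7, 5)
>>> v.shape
(5,)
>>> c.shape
(29, 29)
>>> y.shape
(5, 7, 2)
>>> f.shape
(7, 2)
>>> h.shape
(7, 7, 2)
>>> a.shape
(7, 2, 2)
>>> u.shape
(5, 29)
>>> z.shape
(5, 2)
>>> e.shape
(2, 7, 2)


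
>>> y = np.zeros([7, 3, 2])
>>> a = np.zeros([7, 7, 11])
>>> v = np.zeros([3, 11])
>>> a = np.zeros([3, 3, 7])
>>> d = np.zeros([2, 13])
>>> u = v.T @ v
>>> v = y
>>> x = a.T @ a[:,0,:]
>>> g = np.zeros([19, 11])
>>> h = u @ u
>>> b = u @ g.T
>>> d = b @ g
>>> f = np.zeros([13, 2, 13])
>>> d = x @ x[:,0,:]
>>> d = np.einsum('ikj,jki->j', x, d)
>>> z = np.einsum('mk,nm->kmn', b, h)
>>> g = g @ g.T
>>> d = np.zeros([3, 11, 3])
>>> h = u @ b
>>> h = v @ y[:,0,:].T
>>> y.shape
(7, 3, 2)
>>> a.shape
(3, 3, 7)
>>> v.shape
(7, 3, 2)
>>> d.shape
(3, 11, 3)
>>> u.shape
(11, 11)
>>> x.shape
(7, 3, 7)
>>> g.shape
(19, 19)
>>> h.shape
(7, 3, 7)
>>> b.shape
(11, 19)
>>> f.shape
(13, 2, 13)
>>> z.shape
(19, 11, 11)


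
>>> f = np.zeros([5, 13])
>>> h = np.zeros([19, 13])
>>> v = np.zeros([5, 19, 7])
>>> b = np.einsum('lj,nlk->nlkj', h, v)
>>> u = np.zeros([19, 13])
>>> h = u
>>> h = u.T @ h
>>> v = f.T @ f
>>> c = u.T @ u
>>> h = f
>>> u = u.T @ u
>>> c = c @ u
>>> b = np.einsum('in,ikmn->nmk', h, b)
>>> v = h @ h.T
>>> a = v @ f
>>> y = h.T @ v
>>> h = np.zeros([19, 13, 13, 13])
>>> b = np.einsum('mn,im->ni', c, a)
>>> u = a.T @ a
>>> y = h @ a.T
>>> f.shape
(5, 13)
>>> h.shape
(19, 13, 13, 13)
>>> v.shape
(5, 5)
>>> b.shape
(13, 5)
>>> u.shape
(13, 13)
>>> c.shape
(13, 13)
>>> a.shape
(5, 13)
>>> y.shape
(19, 13, 13, 5)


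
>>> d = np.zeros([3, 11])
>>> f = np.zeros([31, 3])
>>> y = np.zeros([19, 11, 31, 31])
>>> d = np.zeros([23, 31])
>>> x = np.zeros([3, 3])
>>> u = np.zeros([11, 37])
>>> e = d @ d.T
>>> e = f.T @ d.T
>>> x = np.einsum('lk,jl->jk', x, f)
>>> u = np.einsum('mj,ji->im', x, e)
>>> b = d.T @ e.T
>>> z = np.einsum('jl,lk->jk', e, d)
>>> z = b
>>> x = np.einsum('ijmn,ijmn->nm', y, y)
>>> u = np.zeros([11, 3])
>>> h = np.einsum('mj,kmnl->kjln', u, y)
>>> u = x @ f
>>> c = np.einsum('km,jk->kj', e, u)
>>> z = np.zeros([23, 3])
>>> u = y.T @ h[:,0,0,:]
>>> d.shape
(23, 31)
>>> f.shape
(31, 3)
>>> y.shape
(19, 11, 31, 31)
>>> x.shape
(31, 31)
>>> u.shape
(31, 31, 11, 31)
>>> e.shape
(3, 23)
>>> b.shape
(31, 3)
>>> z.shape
(23, 3)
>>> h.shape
(19, 3, 31, 31)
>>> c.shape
(3, 31)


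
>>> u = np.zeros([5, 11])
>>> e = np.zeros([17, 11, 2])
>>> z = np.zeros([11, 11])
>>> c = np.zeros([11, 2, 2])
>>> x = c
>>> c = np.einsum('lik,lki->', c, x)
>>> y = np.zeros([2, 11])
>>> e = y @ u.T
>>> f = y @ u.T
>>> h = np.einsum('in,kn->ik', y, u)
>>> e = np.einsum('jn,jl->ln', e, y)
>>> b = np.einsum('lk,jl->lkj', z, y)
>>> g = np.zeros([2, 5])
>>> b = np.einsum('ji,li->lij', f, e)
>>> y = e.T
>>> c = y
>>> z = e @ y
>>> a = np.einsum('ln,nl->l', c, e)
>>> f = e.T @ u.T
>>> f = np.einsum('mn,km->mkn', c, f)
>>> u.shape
(5, 11)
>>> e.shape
(11, 5)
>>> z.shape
(11, 11)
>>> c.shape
(5, 11)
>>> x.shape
(11, 2, 2)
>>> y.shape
(5, 11)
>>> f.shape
(5, 5, 11)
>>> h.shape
(2, 5)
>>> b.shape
(11, 5, 2)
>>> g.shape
(2, 5)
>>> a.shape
(5,)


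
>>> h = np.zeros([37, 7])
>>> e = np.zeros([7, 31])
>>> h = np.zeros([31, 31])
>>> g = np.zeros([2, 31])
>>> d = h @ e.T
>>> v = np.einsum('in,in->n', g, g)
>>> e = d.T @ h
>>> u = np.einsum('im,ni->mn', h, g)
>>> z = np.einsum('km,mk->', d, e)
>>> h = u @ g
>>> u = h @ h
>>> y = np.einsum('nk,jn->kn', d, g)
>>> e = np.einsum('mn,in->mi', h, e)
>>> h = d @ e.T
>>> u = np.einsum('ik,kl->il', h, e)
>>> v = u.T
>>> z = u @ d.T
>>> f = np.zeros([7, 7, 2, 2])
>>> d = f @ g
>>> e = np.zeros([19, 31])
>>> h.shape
(31, 31)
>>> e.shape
(19, 31)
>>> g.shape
(2, 31)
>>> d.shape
(7, 7, 2, 31)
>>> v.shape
(7, 31)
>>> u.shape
(31, 7)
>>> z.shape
(31, 31)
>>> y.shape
(7, 31)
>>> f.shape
(7, 7, 2, 2)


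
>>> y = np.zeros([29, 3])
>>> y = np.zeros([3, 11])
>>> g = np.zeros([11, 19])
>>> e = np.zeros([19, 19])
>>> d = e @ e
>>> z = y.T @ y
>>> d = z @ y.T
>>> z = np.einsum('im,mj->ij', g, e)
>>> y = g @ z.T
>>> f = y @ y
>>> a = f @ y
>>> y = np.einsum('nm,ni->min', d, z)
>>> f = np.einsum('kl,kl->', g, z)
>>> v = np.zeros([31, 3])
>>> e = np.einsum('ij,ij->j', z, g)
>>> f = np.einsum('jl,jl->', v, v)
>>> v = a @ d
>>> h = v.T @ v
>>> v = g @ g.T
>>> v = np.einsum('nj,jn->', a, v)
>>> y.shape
(3, 19, 11)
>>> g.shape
(11, 19)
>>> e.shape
(19,)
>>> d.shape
(11, 3)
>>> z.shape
(11, 19)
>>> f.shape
()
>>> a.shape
(11, 11)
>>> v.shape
()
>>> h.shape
(3, 3)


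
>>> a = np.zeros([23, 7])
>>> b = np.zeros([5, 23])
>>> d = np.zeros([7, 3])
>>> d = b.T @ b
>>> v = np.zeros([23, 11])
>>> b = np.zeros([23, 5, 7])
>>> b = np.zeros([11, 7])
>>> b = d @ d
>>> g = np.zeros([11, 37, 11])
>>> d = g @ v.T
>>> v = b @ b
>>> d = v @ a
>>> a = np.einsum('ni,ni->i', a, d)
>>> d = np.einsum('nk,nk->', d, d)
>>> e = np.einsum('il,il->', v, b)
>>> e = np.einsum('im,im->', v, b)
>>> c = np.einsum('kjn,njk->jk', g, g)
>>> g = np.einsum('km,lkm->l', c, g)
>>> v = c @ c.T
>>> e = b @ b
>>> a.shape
(7,)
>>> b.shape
(23, 23)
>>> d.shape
()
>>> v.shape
(37, 37)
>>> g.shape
(11,)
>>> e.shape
(23, 23)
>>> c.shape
(37, 11)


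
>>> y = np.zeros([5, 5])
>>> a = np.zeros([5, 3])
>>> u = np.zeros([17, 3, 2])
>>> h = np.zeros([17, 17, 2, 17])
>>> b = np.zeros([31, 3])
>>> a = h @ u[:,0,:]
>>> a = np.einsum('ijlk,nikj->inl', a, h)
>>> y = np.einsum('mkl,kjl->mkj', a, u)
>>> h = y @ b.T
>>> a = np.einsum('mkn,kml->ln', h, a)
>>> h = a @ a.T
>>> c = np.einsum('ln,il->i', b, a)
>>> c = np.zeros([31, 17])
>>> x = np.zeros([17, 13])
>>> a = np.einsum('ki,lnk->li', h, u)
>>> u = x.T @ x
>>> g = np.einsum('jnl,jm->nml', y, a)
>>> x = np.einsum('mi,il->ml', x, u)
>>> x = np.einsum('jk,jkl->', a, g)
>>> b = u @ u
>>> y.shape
(17, 17, 3)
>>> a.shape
(17, 2)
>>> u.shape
(13, 13)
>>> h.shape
(2, 2)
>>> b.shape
(13, 13)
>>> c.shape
(31, 17)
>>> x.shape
()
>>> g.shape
(17, 2, 3)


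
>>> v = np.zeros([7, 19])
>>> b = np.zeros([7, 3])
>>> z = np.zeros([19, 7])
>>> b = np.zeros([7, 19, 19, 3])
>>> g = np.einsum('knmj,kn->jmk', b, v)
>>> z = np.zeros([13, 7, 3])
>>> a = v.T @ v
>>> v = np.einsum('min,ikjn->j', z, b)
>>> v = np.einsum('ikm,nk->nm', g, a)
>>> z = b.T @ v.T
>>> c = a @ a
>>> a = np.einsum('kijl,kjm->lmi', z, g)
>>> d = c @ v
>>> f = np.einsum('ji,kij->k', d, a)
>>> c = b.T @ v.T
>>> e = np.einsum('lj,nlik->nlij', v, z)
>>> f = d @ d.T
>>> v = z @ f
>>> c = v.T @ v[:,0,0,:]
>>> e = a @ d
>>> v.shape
(3, 19, 19, 19)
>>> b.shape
(7, 19, 19, 3)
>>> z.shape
(3, 19, 19, 19)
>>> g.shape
(3, 19, 7)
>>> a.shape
(19, 7, 19)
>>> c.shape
(19, 19, 19, 19)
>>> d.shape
(19, 7)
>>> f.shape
(19, 19)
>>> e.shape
(19, 7, 7)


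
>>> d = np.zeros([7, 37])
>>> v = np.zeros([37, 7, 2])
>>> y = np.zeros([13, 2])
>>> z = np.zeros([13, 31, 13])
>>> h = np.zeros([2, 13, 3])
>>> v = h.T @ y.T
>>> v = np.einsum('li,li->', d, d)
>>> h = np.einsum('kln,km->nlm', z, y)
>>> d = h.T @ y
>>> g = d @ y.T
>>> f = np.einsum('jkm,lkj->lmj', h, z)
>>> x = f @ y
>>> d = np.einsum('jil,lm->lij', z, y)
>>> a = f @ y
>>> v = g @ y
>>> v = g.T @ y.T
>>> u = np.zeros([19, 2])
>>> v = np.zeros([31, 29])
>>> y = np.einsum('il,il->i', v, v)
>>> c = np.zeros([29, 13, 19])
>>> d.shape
(13, 31, 13)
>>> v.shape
(31, 29)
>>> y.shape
(31,)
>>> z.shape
(13, 31, 13)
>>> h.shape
(13, 31, 2)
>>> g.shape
(2, 31, 13)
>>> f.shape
(13, 2, 13)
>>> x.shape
(13, 2, 2)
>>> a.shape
(13, 2, 2)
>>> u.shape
(19, 2)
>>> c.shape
(29, 13, 19)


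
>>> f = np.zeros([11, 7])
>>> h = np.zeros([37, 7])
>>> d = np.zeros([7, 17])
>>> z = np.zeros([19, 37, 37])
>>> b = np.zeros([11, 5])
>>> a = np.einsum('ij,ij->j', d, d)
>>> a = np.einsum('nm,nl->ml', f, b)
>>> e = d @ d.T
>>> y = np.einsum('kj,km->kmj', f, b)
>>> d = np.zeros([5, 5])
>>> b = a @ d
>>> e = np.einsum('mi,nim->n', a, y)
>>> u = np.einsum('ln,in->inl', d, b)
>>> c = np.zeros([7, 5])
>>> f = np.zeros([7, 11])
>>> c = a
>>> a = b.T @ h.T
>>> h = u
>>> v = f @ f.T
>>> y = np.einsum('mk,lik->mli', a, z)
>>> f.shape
(7, 11)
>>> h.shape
(7, 5, 5)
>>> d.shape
(5, 5)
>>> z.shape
(19, 37, 37)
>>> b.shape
(7, 5)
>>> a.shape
(5, 37)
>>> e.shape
(11,)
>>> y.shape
(5, 19, 37)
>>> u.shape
(7, 5, 5)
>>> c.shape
(7, 5)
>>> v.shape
(7, 7)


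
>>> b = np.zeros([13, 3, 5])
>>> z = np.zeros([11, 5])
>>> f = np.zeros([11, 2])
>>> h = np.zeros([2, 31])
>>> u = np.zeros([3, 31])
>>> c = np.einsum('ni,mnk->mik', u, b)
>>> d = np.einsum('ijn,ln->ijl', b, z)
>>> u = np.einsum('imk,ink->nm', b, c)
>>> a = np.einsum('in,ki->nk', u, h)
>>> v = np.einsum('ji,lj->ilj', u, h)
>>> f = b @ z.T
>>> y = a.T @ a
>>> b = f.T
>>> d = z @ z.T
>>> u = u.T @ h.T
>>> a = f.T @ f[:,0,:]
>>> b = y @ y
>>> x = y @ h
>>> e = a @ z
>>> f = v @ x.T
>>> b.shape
(2, 2)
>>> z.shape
(11, 5)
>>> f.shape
(3, 2, 2)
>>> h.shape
(2, 31)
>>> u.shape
(3, 2)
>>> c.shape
(13, 31, 5)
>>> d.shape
(11, 11)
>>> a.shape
(11, 3, 11)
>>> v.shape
(3, 2, 31)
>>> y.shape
(2, 2)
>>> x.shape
(2, 31)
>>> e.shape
(11, 3, 5)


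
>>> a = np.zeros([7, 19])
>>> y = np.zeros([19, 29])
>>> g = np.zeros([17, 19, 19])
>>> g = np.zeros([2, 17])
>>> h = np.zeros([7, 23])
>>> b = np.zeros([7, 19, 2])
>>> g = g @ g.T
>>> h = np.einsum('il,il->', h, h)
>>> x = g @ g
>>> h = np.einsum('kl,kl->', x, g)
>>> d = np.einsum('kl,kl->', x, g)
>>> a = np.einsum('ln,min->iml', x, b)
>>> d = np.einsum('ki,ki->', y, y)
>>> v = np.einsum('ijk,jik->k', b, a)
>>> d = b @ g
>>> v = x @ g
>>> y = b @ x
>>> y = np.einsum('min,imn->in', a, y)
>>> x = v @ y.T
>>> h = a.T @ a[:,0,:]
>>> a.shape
(19, 7, 2)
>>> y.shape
(7, 2)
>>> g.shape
(2, 2)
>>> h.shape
(2, 7, 2)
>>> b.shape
(7, 19, 2)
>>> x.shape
(2, 7)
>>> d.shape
(7, 19, 2)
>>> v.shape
(2, 2)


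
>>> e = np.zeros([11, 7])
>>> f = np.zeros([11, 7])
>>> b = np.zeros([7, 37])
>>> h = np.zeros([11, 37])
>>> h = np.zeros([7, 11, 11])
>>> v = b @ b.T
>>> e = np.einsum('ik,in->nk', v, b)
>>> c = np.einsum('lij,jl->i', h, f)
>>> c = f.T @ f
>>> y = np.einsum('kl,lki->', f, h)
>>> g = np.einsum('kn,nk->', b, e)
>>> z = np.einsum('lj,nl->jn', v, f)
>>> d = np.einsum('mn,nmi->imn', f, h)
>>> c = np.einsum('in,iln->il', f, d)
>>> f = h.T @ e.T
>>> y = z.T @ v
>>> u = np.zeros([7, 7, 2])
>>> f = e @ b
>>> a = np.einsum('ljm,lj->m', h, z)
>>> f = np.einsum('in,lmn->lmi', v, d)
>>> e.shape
(37, 7)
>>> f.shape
(11, 11, 7)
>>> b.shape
(7, 37)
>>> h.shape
(7, 11, 11)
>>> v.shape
(7, 7)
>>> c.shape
(11, 11)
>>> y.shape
(11, 7)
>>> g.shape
()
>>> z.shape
(7, 11)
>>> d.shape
(11, 11, 7)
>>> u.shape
(7, 7, 2)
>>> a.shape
(11,)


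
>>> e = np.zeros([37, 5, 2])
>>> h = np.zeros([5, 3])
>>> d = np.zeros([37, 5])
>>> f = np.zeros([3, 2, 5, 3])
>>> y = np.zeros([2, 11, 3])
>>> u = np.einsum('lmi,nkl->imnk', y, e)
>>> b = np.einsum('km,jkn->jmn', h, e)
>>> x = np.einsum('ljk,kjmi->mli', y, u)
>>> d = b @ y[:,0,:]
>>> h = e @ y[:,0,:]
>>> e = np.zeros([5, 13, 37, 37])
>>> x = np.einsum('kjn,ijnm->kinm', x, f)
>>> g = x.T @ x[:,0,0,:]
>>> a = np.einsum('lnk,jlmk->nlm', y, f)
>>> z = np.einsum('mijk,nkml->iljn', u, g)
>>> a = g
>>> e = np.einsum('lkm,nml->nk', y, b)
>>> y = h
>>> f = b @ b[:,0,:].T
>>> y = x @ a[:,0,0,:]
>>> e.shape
(37, 11)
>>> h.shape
(37, 5, 3)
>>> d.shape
(37, 3, 3)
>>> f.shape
(37, 3, 37)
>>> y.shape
(37, 3, 5, 3)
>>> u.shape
(3, 11, 37, 5)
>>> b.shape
(37, 3, 2)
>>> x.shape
(37, 3, 5, 3)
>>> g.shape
(3, 5, 3, 3)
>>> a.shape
(3, 5, 3, 3)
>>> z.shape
(11, 3, 37, 3)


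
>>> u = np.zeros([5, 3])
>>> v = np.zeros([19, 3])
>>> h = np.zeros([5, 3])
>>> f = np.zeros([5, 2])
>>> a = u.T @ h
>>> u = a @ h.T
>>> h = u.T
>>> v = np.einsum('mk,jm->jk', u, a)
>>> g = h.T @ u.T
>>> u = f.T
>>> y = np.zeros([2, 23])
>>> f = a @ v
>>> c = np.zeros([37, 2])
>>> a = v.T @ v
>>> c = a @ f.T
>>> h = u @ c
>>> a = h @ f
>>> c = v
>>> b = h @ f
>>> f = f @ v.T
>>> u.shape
(2, 5)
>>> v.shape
(3, 5)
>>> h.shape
(2, 3)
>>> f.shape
(3, 3)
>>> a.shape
(2, 5)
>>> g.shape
(3, 3)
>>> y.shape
(2, 23)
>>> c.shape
(3, 5)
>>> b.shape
(2, 5)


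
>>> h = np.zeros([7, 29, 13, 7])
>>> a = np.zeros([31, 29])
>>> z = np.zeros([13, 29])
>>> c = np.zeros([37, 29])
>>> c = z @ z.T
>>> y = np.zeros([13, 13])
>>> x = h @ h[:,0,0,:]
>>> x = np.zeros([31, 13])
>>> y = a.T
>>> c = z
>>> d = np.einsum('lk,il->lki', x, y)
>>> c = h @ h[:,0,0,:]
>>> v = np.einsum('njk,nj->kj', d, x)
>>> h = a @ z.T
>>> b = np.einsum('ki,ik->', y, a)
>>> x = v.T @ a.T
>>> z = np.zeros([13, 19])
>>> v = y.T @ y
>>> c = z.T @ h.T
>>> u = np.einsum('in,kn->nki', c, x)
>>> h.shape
(31, 13)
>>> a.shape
(31, 29)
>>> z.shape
(13, 19)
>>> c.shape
(19, 31)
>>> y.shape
(29, 31)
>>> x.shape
(13, 31)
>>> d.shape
(31, 13, 29)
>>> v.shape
(31, 31)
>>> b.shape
()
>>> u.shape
(31, 13, 19)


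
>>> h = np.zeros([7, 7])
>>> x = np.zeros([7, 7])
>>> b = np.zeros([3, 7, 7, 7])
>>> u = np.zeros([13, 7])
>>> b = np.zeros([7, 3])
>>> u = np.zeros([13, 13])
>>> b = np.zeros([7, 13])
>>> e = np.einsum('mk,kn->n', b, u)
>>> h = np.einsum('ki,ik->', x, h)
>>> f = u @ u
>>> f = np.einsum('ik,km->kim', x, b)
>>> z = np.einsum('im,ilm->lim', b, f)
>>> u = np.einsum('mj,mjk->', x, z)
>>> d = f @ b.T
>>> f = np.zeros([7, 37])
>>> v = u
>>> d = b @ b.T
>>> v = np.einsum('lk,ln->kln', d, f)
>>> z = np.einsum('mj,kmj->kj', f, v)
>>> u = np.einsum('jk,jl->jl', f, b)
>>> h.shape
()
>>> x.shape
(7, 7)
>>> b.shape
(7, 13)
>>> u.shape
(7, 13)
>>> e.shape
(13,)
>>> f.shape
(7, 37)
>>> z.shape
(7, 37)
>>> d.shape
(7, 7)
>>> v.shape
(7, 7, 37)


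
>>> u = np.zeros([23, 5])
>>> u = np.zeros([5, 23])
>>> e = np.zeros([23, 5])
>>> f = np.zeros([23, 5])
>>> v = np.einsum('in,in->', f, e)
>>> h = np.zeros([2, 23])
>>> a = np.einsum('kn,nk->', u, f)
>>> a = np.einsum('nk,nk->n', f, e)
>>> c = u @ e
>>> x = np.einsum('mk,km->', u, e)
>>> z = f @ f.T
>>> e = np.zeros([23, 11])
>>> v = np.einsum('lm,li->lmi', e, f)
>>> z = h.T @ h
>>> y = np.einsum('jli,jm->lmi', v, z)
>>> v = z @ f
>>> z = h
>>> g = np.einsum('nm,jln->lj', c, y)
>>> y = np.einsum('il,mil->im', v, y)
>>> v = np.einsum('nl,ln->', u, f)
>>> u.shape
(5, 23)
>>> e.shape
(23, 11)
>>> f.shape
(23, 5)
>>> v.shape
()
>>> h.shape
(2, 23)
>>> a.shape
(23,)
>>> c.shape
(5, 5)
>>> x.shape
()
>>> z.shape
(2, 23)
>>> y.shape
(23, 11)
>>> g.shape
(23, 11)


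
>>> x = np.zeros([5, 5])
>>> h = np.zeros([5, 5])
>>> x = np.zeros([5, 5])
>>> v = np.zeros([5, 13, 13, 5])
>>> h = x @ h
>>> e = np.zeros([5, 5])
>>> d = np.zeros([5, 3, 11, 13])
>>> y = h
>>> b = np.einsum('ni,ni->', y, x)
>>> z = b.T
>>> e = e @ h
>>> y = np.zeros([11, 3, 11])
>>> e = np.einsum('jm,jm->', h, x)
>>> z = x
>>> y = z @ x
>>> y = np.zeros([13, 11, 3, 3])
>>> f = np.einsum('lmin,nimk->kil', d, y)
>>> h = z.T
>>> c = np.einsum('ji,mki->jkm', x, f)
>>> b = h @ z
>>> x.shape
(5, 5)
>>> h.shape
(5, 5)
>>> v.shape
(5, 13, 13, 5)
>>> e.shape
()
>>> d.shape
(5, 3, 11, 13)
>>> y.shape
(13, 11, 3, 3)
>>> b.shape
(5, 5)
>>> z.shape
(5, 5)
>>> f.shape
(3, 11, 5)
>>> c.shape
(5, 11, 3)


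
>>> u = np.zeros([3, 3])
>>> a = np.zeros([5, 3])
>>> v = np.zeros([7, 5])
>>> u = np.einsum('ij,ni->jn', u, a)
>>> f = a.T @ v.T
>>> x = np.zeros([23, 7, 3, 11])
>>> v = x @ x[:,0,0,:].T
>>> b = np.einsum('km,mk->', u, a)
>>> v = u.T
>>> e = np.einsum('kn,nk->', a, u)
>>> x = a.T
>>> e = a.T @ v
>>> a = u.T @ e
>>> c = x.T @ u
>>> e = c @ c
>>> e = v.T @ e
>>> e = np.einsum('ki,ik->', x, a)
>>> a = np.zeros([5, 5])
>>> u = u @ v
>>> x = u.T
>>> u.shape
(3, 3)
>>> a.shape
(5, 5)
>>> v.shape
(5, 3)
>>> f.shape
(3, 7)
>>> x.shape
(3, 3)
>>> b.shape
()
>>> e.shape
()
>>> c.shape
(5, 5)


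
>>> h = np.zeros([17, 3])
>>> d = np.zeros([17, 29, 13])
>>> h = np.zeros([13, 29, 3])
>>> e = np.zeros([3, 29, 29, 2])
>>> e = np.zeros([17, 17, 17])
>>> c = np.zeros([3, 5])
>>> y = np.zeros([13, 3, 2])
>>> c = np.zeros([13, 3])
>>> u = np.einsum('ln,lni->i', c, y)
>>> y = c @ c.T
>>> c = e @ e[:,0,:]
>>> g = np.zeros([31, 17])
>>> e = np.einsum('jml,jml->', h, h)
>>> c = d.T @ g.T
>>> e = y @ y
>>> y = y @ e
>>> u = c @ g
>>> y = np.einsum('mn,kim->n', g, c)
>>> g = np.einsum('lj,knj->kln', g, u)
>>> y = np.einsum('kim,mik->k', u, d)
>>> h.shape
(13, 29, 3)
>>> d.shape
(17, 29, 13)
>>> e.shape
(13, 13)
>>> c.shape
(13, 29, 31)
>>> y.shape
(13,)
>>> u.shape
(13, 29, 17)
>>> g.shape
(13, 31, 29)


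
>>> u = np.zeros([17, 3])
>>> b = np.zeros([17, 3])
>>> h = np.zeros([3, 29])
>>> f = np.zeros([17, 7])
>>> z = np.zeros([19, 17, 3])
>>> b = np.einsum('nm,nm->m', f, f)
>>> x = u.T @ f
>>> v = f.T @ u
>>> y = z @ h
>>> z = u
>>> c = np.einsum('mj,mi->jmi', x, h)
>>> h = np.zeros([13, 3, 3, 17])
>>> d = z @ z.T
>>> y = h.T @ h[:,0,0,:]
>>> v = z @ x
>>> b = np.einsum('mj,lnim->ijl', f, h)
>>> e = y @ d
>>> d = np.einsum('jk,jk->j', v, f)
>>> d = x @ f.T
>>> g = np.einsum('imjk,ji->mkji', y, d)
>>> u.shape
(17, 3)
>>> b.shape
(3, 7, 13)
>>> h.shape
(13, 3, 3, 17)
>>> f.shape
(17, 7)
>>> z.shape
(17, 3)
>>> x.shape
(3, 7)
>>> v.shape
(17, 7)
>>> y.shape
(17, 3, 3, 17)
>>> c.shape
(7, 3, 29)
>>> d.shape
(3, 17)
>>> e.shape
(17, 3, 3, 17)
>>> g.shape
(3, 17, 3, 17)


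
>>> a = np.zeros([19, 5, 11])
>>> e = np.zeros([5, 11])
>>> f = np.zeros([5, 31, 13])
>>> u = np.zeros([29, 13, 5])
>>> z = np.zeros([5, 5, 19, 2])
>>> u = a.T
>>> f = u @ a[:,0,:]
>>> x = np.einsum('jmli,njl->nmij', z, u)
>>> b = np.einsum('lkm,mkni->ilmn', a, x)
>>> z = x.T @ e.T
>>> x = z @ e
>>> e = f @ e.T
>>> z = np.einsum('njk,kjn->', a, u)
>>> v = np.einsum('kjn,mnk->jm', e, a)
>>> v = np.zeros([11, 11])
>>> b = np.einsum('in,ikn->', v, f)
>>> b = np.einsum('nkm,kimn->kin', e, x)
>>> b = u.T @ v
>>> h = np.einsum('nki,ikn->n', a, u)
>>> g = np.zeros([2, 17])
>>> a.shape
(19, 5, 11)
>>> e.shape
(11, 5, 5)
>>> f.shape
(11, 5, 11)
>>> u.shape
(11, 5, 19)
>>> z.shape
()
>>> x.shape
(5, 2, 5, 11)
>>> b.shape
(19, 5, 11)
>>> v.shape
(11, 11)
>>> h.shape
(19,)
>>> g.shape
(2, 17)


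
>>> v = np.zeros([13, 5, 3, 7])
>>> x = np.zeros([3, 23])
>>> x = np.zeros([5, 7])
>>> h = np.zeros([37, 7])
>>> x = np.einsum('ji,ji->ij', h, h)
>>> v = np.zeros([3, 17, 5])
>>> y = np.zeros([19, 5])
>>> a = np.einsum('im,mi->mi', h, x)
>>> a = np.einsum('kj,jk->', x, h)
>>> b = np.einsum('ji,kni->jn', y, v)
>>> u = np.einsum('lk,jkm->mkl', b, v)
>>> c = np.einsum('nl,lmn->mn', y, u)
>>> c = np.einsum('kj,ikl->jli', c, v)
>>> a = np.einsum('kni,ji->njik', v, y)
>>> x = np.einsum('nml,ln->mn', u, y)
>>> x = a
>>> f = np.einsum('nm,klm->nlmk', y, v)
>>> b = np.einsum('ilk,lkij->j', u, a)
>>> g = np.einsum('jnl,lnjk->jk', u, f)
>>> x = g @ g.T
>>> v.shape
(3, 17, 5)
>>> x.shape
(5, 5)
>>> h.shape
(37, 7)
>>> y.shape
(19, 5)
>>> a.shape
(17, 19, 5, 3)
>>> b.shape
(3,)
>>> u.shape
(5, 17, 19)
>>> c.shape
(19, 5, 3)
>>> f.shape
(19, 17, 5, 3)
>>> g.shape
(5, 3)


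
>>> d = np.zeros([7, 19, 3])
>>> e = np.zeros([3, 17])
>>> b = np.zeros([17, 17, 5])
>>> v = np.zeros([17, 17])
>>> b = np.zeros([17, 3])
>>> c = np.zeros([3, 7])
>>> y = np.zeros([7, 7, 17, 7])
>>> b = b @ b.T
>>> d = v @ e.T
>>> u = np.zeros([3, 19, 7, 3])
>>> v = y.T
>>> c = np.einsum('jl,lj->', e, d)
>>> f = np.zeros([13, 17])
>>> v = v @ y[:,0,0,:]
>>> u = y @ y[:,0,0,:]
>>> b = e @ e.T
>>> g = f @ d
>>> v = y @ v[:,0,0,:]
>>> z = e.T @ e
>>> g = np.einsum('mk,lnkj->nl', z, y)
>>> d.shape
(17, 3)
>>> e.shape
(3, 17)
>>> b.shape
(3, 3)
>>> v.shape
(7, 7, 17, 7)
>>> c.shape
()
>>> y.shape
(7, 7, 17, 7)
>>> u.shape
(7, 7, 17, 7)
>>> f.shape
(13, 17)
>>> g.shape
(7, 7)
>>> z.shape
(17, 17)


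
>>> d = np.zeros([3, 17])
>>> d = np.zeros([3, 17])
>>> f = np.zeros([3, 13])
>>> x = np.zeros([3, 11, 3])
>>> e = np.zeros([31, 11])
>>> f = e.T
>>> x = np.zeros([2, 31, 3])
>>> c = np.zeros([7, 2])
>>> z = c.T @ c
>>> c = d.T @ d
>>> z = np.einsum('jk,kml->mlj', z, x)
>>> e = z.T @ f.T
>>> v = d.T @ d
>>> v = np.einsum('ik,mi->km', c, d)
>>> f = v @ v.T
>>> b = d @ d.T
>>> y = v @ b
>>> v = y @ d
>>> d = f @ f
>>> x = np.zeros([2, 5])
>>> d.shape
(17, 17)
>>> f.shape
(17, 17)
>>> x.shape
(2, 5)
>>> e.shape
(2, 3, 11)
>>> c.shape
(17, 17)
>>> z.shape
(31, 3, 2)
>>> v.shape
(17, 17)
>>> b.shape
(3, 3)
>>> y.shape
(17, 3)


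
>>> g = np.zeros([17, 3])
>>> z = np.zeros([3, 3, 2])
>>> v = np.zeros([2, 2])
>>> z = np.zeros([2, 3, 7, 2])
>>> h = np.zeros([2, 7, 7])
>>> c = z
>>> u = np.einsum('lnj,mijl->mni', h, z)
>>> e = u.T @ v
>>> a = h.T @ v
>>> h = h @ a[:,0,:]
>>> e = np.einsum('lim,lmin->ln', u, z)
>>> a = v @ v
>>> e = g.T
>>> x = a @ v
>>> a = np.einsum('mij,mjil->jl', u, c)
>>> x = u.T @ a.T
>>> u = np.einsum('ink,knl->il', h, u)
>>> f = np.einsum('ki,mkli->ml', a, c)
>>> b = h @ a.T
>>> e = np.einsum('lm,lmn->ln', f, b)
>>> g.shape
(17, 3)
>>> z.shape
(2, 3, 7, 2)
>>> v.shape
(2, 2)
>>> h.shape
(2, 7, 2)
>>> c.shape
(2, 3, 7, 2)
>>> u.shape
(2, 3)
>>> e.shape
(2, 3)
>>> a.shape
(3, 2)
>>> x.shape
(3, 7, 3)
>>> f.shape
(2, 7)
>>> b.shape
(2, 7, 3)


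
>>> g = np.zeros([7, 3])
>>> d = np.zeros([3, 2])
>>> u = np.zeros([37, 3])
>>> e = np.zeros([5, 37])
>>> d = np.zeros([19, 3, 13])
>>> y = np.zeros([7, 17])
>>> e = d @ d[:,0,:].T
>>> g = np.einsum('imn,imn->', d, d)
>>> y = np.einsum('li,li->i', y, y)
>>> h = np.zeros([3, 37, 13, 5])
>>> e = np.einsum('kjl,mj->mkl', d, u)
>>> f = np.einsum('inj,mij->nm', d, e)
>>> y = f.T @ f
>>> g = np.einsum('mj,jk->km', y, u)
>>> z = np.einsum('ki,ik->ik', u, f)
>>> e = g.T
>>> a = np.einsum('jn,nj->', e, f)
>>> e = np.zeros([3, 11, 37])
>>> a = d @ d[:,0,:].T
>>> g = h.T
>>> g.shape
(5, 13, 37, 3)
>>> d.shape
(19, 3, 13)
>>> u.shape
(37, 3)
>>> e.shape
(3, 11, 37)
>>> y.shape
(37, 37)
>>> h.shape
(3, 37, 13, 5)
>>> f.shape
(3, 37)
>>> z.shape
(3, 37)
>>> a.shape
(19, 3, 19)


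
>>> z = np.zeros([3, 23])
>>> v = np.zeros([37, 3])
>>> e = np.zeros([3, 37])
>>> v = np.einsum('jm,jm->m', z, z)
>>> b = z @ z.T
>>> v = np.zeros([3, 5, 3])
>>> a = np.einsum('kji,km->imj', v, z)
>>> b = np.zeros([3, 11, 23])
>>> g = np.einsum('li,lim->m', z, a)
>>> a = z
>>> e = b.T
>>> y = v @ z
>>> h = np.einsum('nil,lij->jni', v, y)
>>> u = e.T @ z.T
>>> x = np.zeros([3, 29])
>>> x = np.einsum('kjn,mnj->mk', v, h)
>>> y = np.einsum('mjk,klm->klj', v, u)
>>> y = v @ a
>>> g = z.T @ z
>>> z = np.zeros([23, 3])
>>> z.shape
(23, 3)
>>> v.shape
(3, 5, 3)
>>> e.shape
(23, 11, 3)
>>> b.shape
(3, 11, 23)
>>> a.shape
(3, 23)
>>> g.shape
(23, 23)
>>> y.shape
(3, 5, 23)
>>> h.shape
(23, 3, 5)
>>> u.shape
(3, 11, 3)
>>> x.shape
(23, 3)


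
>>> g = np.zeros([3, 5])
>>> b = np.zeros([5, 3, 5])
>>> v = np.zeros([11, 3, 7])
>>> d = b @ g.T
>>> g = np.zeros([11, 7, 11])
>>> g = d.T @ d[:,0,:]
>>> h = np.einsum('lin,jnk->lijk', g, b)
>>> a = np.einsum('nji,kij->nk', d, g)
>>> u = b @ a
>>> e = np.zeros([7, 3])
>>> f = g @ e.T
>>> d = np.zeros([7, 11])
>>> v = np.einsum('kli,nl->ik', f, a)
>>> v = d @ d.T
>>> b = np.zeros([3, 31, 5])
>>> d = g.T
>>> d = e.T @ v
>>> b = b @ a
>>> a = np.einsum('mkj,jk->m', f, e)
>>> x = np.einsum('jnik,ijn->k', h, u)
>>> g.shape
(3, 3, 3)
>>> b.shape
(3, 31, 3)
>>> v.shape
(7, 7)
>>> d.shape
(3, 7)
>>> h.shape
(3, 3, 5, 5)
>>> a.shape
(3,)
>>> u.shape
(5, 3, 3)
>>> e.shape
(7, 3)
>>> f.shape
(3, 3, 7)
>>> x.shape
(5,)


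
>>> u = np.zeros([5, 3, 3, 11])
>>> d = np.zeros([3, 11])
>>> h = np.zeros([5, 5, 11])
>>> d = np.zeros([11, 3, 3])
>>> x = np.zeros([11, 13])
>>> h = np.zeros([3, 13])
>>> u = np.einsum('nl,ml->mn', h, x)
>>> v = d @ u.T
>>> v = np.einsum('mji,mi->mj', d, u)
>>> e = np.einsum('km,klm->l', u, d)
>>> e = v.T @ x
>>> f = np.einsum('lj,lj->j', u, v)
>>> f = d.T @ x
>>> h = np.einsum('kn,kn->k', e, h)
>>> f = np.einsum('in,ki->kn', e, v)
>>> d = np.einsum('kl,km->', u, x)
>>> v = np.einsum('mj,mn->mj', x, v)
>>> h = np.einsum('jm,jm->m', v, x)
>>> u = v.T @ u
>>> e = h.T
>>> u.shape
(13, 3)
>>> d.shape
()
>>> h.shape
(13,)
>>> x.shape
(11, 13)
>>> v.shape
(11, 13)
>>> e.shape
(13,)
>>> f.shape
(11, 13)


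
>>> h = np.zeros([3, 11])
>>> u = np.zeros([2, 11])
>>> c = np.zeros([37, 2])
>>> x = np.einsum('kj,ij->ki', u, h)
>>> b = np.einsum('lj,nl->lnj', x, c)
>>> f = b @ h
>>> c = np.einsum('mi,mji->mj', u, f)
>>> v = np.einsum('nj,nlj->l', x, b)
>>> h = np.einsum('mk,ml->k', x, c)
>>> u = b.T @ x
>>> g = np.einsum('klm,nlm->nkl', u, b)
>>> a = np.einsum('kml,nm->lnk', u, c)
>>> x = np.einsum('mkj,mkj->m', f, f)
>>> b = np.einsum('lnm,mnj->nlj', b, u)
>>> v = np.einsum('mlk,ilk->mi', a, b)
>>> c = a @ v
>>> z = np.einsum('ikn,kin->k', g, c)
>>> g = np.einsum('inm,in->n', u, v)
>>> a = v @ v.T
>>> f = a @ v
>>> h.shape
(3,)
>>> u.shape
(3, 37, 3)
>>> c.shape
(3, 2, 37)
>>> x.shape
(2,)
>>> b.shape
(37, 2, 3)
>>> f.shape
(3, 37)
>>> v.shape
(3, 37)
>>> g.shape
(37,)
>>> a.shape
(3, 3)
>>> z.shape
(3,)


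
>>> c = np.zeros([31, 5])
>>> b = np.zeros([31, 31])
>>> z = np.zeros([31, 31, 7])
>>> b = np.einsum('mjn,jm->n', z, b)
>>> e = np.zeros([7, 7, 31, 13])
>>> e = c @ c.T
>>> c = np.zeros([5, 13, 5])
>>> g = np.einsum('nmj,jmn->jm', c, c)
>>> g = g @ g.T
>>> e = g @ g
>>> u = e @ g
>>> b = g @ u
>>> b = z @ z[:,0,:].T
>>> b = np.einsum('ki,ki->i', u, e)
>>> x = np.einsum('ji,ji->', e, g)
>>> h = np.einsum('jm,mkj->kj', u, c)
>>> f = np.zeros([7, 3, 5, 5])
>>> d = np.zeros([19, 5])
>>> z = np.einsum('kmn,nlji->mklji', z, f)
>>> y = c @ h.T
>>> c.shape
(5, 13, 5)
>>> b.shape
(5,)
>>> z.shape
(31, 31, 3, 5, 5)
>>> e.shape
(5, 5)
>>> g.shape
(5, 5)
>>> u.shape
(5, 5)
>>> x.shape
()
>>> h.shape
(13, 5)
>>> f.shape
(7, 3, 5, 5)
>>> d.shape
(19, 5)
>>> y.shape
(5, 13, 13)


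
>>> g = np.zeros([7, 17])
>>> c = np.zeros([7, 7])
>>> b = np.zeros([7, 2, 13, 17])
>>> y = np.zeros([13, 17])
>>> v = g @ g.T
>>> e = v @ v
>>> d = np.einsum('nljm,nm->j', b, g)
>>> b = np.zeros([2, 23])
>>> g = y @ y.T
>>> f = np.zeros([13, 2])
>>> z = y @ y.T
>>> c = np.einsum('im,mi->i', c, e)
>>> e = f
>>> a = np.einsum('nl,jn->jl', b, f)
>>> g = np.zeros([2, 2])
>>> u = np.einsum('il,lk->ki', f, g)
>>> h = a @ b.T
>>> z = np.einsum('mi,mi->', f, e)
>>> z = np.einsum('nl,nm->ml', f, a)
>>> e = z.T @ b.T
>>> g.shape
(2, 2)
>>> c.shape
(7,)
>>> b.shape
(2, 23)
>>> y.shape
(13, 17)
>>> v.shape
(7, 7)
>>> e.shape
(2, 2)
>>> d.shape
(13,)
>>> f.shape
(13, 2)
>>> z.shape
(23, 2)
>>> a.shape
(13, 23)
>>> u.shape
(2, 13)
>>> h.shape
(13, 2)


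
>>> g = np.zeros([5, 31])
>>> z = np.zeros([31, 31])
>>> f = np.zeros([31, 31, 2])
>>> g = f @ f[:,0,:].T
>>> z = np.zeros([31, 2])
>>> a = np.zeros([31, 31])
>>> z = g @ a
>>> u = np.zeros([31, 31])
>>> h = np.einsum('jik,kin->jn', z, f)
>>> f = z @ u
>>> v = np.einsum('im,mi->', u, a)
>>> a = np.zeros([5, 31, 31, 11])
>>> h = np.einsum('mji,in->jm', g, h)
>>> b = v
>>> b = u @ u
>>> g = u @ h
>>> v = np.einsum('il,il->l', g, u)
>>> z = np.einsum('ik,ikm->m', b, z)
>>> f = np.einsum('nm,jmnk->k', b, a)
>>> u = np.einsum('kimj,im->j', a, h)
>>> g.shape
(31, 31)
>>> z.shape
(31,)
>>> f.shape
(11,)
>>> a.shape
(5, 31, 31, 11)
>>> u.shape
(11,)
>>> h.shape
(31, 31)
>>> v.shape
(31,)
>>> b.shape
(31, 31)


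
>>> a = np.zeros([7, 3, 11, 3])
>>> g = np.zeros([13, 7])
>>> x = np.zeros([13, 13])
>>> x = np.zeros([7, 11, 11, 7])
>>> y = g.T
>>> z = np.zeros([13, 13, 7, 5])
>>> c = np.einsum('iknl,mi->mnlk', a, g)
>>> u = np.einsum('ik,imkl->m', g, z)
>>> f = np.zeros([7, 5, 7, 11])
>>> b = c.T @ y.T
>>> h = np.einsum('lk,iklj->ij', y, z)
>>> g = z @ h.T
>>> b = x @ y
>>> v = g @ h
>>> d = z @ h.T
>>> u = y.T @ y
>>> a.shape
(7, 3, 11, 3)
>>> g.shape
(13, 13, 7, 13)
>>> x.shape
(7, 11, 11, 7)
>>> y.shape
(7, 13)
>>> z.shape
(13, 13, 7, 5)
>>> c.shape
(13, 11, 3, 3)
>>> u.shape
(13, 13)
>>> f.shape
(7, 5, 7, 11)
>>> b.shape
(7, 11, 11, 13)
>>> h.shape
(13, 5)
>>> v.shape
(13, 13, 7, 5)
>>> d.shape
(13, 13, 7, 13)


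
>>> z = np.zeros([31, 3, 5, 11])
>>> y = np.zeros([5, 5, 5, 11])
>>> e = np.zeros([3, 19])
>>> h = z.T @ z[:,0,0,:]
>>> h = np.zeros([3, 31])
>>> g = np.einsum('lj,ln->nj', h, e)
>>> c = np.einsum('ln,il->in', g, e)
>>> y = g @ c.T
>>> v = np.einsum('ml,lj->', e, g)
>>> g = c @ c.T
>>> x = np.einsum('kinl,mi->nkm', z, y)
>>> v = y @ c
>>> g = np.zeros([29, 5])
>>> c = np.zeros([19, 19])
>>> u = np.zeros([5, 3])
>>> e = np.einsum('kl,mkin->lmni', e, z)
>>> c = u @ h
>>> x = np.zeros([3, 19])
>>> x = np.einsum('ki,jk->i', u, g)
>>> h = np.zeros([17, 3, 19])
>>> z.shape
(31, 3, 5, 11)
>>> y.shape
(19, 3)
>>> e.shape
(19, 31, 11, 5)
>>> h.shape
(17, 3, 19)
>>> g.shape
(29, 5)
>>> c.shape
(5, 31)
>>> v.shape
(19, 31)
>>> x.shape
(3,)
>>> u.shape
(5, 3)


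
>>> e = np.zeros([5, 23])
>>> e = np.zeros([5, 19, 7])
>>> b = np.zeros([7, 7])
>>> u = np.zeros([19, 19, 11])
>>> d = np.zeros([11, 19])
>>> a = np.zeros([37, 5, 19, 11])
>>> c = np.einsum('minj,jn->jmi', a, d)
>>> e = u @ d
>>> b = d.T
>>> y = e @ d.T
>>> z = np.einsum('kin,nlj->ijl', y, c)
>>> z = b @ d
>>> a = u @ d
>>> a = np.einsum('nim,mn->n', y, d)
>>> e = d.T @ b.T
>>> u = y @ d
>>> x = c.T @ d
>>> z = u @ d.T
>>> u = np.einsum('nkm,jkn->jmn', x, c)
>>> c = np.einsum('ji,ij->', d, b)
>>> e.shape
(19, 19)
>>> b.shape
(19, 11)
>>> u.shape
(11, 19, 5)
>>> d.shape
(11, 19)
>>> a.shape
(19,)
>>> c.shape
()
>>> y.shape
(19, 19, 11)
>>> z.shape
(19, 19, 11)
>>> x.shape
(5, 37, 19)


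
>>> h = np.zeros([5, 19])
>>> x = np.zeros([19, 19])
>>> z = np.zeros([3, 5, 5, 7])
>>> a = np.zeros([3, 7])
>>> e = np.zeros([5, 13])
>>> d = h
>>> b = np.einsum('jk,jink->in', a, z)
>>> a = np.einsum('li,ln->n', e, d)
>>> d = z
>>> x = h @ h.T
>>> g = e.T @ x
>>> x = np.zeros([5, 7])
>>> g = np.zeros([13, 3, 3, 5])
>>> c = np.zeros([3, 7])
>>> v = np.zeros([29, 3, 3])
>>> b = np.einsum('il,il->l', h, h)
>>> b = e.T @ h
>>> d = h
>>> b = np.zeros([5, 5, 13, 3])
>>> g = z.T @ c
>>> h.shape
(5, 19)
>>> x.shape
(5, 7)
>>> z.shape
(3, 5, 5, 7)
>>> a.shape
(19,)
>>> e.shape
(5, 13)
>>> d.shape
(5, 19)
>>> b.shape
(5, 5, 13, 3)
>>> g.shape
(7, 5, 5, 7)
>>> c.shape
(3, 7)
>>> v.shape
(29, 3, 3)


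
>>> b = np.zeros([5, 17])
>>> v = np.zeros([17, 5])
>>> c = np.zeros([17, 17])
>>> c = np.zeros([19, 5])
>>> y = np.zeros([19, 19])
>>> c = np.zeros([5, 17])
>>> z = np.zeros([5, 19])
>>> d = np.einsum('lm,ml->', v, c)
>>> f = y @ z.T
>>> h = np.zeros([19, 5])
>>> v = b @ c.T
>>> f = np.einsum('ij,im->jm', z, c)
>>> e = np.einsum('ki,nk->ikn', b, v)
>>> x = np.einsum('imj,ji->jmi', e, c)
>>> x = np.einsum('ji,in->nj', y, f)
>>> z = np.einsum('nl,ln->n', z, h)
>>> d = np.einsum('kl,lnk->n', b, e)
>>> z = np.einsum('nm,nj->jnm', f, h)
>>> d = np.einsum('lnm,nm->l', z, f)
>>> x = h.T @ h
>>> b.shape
(5, 17)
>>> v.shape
(5, 5)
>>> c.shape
(5, 17)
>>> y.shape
(19, 19)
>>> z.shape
(5, 19, 17)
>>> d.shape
(5,)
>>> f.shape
(19, 17)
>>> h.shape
(19, 5)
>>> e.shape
(17, 5, 5)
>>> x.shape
(5, 5)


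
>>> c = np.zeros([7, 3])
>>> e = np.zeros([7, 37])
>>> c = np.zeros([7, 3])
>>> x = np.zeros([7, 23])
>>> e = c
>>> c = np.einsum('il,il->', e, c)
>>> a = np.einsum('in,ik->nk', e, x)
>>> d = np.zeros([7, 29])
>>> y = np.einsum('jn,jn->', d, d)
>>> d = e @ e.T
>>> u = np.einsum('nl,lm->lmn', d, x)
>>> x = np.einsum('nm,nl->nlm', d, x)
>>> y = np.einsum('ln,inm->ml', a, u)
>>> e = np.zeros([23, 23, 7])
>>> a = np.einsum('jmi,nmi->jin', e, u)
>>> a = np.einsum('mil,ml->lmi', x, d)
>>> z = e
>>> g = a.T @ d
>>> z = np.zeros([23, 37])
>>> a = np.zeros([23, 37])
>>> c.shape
()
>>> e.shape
(23, 23, 7)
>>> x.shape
(7, 23, 7)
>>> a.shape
(23, 37)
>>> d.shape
(7, 7)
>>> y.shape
(7, 3)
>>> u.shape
(7, 23, 7)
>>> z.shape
(23, 37)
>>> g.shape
(23, 7, 7)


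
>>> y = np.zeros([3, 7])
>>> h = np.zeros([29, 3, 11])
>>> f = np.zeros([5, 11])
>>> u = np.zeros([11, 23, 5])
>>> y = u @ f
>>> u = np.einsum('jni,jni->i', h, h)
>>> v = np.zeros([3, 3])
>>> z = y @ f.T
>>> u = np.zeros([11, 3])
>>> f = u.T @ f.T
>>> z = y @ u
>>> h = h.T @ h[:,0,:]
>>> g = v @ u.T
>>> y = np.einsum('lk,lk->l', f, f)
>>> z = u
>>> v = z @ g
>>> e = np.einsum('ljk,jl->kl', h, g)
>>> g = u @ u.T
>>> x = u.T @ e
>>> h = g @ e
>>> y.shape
(3,)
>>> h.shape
(11, 11)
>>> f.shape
(3, 5)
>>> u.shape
(11, 3)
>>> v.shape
(11, 11)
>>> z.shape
(11, 3)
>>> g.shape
(11, 11)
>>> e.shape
(11, 11)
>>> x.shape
(3, 11)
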